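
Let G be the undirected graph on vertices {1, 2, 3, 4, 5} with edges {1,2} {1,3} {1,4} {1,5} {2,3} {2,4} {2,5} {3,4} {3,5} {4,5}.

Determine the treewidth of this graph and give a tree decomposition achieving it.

With just one bag of size 5, the width is 5 − 1 = 4, so tw(G) ≤ 4. Conversely, {1, 2, 3, 4, 5} is a clique of size 5, and the vertices of any clique must share a bag in every tree decomposition; so some bag has ≥ 5 vertices and tw(G) ≥ 4. Therefore the treewidth is 4.

Treewidth 4.
One such decomposition:
Bags: B1 = {1, 2, 3, 4, 5}
Tree: (single bag)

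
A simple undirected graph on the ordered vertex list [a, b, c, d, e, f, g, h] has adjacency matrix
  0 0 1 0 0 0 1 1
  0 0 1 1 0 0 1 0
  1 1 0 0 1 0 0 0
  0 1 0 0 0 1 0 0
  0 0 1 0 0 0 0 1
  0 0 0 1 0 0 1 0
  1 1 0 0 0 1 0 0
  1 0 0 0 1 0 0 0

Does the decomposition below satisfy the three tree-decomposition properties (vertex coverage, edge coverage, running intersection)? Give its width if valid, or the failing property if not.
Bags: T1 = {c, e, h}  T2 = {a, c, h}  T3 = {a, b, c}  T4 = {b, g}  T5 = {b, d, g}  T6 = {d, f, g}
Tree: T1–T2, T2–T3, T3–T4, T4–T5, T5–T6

No — edge (a,g) lies in no bag.

A tree decomposition must satisfy three properties: every vertex lies in some bag; for every edge, both endpoints lie together in some bag; and for every vertex, the bags containing it form a connected subtree. Here edge (a,g) lies in no bag, so the decomposition is invalid.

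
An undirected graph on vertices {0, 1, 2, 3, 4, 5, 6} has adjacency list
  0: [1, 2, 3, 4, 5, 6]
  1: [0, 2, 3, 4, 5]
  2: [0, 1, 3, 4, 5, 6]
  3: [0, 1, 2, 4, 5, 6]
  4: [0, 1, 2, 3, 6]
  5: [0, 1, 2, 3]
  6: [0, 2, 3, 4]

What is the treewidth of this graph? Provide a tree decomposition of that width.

The largest bag has 5 vertices, giving width 4; this decomposition certifies tw(G) ≤ 4. Conversely, {0, 1, 2, 3, 4} is a clique of size 5, and the vertices of any clique must share a bag in every tree decomposition; so some bag has ≥ 5 vertices and tw(G) ≥ 4. Hence tw(G) = 4 exactly.

Treewidth 4.
One optimal decomposition is:
Bags: B1 = {0, 2, 3, 4, 6}  B2 = {0, 1, 2, 3, 4}  B3 = {0, 1, 2, 3, 5}
Tree: B1–B2, B2–B3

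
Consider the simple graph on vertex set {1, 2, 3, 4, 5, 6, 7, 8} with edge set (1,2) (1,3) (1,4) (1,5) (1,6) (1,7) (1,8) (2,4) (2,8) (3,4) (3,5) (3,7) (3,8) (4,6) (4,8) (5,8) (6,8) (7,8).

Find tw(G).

3

A width-3 tree decomposition is:
Bags: B1 = {1, 3, 4, 8}  B2 = {1, 3, 7, 8}  B3 = {1, 3, 5, 8}  B4 = {1, 4, 6, 8}  B5 = {1, 2, 4, 8}
Tree: B1–B2, B2–B3, B1–B4, B4–B5
Every bag has size at most 4, so the width is 4 − 1 = 3 and tw(G) ≤ 3. For the lower bound, the 4 vertices {1, 2, 4, 8} are pairwise adjacent, and any tree decomposition puts a clique entirely inside one bag — forcing width ≥ 3. The upper and lower bounds meet at 3, so that is the treewidth.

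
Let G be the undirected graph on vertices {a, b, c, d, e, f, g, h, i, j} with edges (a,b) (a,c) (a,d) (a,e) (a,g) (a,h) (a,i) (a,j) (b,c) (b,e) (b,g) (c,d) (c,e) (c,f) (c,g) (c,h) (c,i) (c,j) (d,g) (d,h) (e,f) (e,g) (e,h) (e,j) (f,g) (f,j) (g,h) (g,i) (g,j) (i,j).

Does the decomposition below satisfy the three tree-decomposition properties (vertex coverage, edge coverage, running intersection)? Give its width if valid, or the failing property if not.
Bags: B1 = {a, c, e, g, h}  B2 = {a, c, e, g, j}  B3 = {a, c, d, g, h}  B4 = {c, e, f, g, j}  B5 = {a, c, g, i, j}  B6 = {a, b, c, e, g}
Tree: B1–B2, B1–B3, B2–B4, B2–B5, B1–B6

Yes; width 4.

Checking the three conditions: (i) the bags cover all of {a, b, c, d, e, f, g, h, i, j}; (ii) for each edge, some bag contains both endpoints; (iii) the bags containing any fixed vertex form a subtree. All hold, so the decomposition is valid with width 5 − 1 = 4.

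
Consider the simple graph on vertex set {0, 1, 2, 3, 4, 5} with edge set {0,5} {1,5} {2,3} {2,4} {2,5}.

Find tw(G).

1

A width-1 tree decomposition is:
Bags: B1 = {2, 4}  B2 = {2, 5}  B3 = {2, 3}  B4 = {0, 5}  B5 = {1, 5}
Tree: B1–B2, B2–B3, B2–B4, B4–B5
The largest bag has 2 vertices, giving width 1; this decomposition certifies tw(G) ≤ 1. Since G has at least one edge (e.g. 4–2), it is not an edgeless graph, so tw(G) ≥ 1. The upper and lower bounds meet at 1, so that is the treewidth.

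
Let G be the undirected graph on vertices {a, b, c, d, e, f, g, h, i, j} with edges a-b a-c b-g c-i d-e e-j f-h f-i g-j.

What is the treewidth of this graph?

1

A width-1 tree decomposition is:
Bags: B1 = {d, e}  B2 = {e, j}  B3 = {g, j}  B4 = {b, g}  B5 = {a, b}  B6 = {a, c}  B7 = {c, i}  B8 = {f, i}  B9 = {f, h}
Tree: B1–B2, B2–B3, B3–B4, B4–B5, B5–B6, B6–B7, B7–B8, B8–B9
The largest bag has 2 vertices, giving width 1; this decomposition certifies tw(G) ≤ 1. Any graph with an edge has treewidth ≥ 1, and G has the edge d–e. Hence tw(G) = 1 exactly.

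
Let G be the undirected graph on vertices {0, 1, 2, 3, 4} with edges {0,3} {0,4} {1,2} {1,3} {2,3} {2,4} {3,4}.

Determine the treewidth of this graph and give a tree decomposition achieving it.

Treewidth 2.
Bags: B1 = {2, 3, 4}  B2 = {1, 2, 3}  B3 = {0, 3, 4}
Tree: B1–B2, B1–B3

Each bag holds 3 vertices, so the decomposition has width 2, which upper-bounds the treewidth. For the lower bound, the 3 vertices {0, 3, 4} are pairwise adjacent, and any tree decomposition puts a clique entirely inside one bag — forcing width ≥ 2. The upper and lower bounds meet at 2, so that is the treewidth.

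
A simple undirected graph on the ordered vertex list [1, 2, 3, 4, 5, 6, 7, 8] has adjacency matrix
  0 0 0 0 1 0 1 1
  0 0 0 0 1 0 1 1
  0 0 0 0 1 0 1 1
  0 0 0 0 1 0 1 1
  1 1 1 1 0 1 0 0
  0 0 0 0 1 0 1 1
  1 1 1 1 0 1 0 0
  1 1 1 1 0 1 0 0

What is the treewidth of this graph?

A width-3 tree decomposition is:
Bags: B1 = {5, 6, 7, 8}  B2 = {2, 5, 7, 8}  B3 = {4, 5, 7, 8}  B4 = {1, 5, 7, 8}  B5 = {3, 5, 7, 8}
Tree: B1–B2, B2–B3, B3–B4, B4–B5
Each bag holds 4 vertices, so the decomposition has width 3, which upper-bounds the treewidth. For the lower bound: the 4 vertex sets {5,6}, {2,8}, {7}, {4} are disjoint, each induces a connected subgraph, and every pair is joined by at least one edge of G. Contracting each set to a single vertex therefore yields K_{4} as a minor, and since treewidth is minor-monotone, tw(G) ≥ tw(K_{4}) = 3. Hence tw(G) = 3 exactly.

3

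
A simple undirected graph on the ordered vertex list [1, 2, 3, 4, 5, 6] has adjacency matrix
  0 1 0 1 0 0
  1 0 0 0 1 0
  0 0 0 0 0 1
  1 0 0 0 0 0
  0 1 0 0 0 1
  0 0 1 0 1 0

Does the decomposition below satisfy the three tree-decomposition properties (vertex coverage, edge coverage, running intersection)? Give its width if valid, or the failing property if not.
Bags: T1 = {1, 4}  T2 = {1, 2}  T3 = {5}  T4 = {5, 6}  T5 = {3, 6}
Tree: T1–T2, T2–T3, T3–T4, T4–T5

A tree decomposition must satisfy three properties: every vertex lies in some bag; for every edge, both endpoints lie together in some bag; and for every vertex, the bags containing it form a connected subtree. Here edge (2,5) lies in no bag, so the decomposition is invalid.

No — edge (2,5) lies in no bag.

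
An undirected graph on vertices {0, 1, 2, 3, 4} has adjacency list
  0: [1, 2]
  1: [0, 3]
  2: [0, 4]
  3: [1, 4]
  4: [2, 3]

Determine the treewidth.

A width-2 tree decomposition is:
Bags: B1 = {0, 1, 3}  B2 = {0, 3, 4}  B3 = {0, 2, 4}
Tree: B1–B2, B2–B3
Each bag holds 3 vertices, so the decomposition has width 2, which upper-bounds the treewidth. The edges 0–1–3–4–2–0 form a cycle, so G is not a tree and its treewidth is at least 2. Combining the bounds, tw(G) = 2.

2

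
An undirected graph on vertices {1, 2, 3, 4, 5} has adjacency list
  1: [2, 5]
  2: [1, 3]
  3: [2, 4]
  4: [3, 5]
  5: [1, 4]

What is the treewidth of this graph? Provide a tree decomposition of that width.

Every bag has size at most 3, so the width is 3 − 1 = 2 and tw(G) ≤ 2. For the lower bound, G contains the cycle 3–2–1–5–4–3, so G is not a forest; only forests have treewidth ≤ 1, hence tw(G) ≥ 2. Therefore the treewidth is 2.

Treewidth 2.
Bags: B1 = {1, 2, 3}  B2 = {1, 3, 5}  B3 = {3, 4, 5}
Tree: B1–B2, B2–B3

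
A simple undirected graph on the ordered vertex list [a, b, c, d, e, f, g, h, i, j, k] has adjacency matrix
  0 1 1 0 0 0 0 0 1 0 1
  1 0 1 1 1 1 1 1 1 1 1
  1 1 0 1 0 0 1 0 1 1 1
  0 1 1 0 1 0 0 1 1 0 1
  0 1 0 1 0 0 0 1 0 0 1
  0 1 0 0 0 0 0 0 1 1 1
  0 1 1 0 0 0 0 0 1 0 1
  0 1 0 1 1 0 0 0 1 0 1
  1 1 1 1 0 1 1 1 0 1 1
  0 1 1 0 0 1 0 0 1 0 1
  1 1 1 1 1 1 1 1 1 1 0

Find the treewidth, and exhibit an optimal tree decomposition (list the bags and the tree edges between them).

Treewidth 4.
One such decomposition:
Bags: B1 = {b, d, h, i, k}  B2 = {b, d, e, h, k}  B3 = {b, c, d, i, k}  B4 = {a, b, c, i, k}  B5 = {b, c, g, i, k}  B6 = {b, c, i, j, k}  B7 = {b, f, i, j, k}
Tree: B1–B2, B1–B3, B3–B4, B3–B5, B3–B6, B6–B7

Each bag holds 5 vertices, so the decomposition has width 4, which upper-bounds the treewidth. On the other hand G contains the 5-clique {b, d, e, h, k}. A clique must lie in a single bag of any decomposition, so no decomposition can have width below 4. Combining the bounds, tw(G) = 4.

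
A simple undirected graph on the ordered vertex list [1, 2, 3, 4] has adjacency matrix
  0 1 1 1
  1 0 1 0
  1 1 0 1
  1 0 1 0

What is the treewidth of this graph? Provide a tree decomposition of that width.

Each bag holds 3 vertices, so the decomposition has width 2, which upper-bounds the treewidth. Conversely, {1, 2, 3} is a clique of size 3, and the vertices of any clique must share a bag in every tree decomposition; so some bag has ≥ 3 vertices and tw(G) ≥ 2. Hence tw(G) = 2 exactly.

Treewidth 2.
Bags: B1 = {1, 3, 4}  B2 = {1, 2, 3}
Tree: B1–B2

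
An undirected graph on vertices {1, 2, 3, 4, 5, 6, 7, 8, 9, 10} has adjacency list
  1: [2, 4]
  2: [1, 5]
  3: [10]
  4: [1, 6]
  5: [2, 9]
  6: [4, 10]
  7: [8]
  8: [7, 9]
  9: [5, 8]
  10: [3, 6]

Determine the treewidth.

1

A width-1 tree decomposition is:
Bags: B1 = {7, 8}  B2 = {8, 9}  B3 = {5, 9}  B4 = {2, 5}  B5 = {1, 2}  B6 = {1, 4}  B7 = {4, 6}  B8 = {6, 10}  B9 = {3, 10}
Tree: B1–B2, B2–B3, B3–B4, B4–B5, B5–B6, B6–B7, B7–B8, B8–B9
Every bag has size at most 2, so the width is 2 − 1 = 1 and tw(G) ≤ 1. G has an edge, so its treewidth is at least 1. Hence tw(G) = 1 exactly.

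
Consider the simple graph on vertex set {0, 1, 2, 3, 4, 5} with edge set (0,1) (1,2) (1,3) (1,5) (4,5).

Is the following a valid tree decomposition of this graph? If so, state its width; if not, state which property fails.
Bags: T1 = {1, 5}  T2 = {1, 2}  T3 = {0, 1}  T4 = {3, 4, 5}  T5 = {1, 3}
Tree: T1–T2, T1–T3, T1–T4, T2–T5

No — bags containing vertex 3 are not connected in the tree.

A tree decomposition must satisfy three properties: every vertex lies in some bag; for every edge, both endpoints lie together in some bag; and for every vertex, the bags containing it form a connected subtree. Here bags containing vertex 3 are not connected in the tree, so the decomposition is invalid.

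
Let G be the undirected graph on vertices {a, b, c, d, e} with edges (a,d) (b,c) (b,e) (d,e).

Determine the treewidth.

1

A width-1 tree decomposition is:
Bags: B1 = {a, d}  B2 = {d, e}  B3 = {b, e}  B4 = {b, c}
Tree: B1–B2, B2–B3, B3–B4
Every bag has size at most 2, so the width is 2 − 1 = 1 and tw(G) ≤ 1. Since G has at least one edge (e.g. a–d), it is not an edgeless graph, so tw(G) ≥ 1. Combining the bounds, tw(G) = 1.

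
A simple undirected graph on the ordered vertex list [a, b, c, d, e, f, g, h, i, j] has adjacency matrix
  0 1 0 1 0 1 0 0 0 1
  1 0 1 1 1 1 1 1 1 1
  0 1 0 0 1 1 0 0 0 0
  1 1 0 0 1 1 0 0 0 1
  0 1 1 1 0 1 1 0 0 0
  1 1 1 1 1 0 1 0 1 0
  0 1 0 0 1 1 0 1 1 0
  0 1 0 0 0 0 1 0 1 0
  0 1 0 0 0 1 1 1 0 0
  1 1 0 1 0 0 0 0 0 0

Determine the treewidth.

3

A width-3 tree decomposition is:
Bags: B1 = {b, c, e, f}  B2 = {b, e, f, g}  B3 = {b, f, g, i}  B4 = {b, d, e, f}  B5 = {a, b, d, f}  B6 = {b, g, h, i}  B7 = {a, b, d, j}
Tree: B1–B2, B2–B3, B2–B4, B4–B5, B3–B6, B5–B7
Every bag has size at most 4, so the width is 4 − 1 = 3 and tw(G) ≤ 3. On the other hand G contains the 4-clique {a, b, d, j}. A clique must lie in a single bag of any decomposition, so no decomposition can have width below 3. Combining the bounds, tw(G) = 3.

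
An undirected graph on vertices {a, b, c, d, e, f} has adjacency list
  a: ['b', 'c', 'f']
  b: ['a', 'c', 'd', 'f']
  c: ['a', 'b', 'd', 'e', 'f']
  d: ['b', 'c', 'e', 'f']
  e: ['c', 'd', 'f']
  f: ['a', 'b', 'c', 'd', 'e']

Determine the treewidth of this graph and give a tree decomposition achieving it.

Every bag has size at most 4, so the width is 4 − 1 = 3 and tw(G) ≤ 3. For the lower bound, the 4 vertices {c, d, e, f} are pairwise adjacent, and any tree decomposition puts a clique entirely inside one bag — forcing width ≥ 3. Hence tw(G) = 3 exactly.

Treewidth 3.
Bags: B1 = {c, d, e, f}  B2 = {b, c, d, f}  B3 = {a, b, c, f}
Tree: B1–B2, B2–B3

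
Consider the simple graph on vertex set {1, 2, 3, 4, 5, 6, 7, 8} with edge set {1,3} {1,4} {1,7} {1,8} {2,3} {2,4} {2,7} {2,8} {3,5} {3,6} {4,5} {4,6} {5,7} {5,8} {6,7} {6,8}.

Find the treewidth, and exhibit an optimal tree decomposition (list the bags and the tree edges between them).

Treewidth 4.
Bags: B1 = {1, 3, 4, 7, 8}  B2 = {2, 3, 4, 7, 8}  B3 = {3, 4, 6, 7, 8}  B4 = {3, 4, 5, 7, 8}
Tree: B1–B2, B2–B3, B3–B4

Each bag holds 5 vertices, so the decomposition has width 4, which upper-bounds the treewidth. For the lower bound: the 5 vertex sets {1,7}, {2,3}, {4,6}, {8}, {5} are disjoint, each induces a connected subgraph, and every pair is joined by at least one edge of G. Contracting each set to a single vertex therefore yields K_{5} as a minor, and since treewidth is minor-monotone, tw(G) ≥ tw(K_{5}) = 4. Therefore the treewidth is 4.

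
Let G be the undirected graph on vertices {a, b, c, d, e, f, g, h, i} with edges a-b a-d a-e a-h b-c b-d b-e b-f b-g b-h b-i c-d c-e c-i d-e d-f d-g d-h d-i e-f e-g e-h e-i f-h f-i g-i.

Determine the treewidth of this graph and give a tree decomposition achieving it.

Treewidth 4.
Bags: B1 = {b, d, e, f, i}  B2 = {b, d, e, g, i}  B3 = {b, d, e, f, h}  B4 = {a, b, d, e, h}  B5 = {b, c, d, e, i}
Tree: B1–B2, B1–B3, B3–B4, B2–B5

Each bag holds 5 vertices, so the decomposition has width 4, which upper-bounds the treewidth. Conversely, {b, d, e, f, h} is a clique of size 5, and the vertices of any clique must share a bag in every tree decomposition; so some bag has ≥ 5 vertices and tw(G) ≥ 4. Combining the bounds, tw(G) = 4.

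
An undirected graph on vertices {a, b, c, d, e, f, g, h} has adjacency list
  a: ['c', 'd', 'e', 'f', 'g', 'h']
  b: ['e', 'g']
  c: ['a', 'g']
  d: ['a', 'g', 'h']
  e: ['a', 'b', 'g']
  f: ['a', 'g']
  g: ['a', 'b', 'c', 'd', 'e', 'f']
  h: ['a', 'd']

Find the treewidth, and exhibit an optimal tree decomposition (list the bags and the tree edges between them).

Treewidth 2.
One such decomposition:
Bags: B1 = {a, e, g}  B2 = {b, e, g}  B3 = {a, f, g}  B4 = {a, c, g}  B5 = {a, d, g}  B6 = {a, d, h}
Tree: B1–B2, B1–B3, B3–B4, B4–B5, B5–B6

Each bag holds 3 vertices, so the decomposition has width 2, which upper-bounds the treewidth. On the other hand G contains the 3-clique {a, d, g}. A clique must lie in a single bag of any decomposition, so no decomposition can have width below 2. The upper and lower bounds meet at 2, so that is the treewidth.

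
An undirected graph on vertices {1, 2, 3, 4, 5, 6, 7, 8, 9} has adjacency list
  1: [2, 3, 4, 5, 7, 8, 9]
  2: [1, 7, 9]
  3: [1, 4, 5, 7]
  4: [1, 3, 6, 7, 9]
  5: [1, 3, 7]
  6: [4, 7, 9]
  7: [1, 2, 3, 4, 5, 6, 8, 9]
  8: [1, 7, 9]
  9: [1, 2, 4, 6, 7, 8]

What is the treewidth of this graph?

3

A width-3 tree decomposition is:
Bags: B1 = {4, 6, 7, 9}  B2 = {1, 4, 7, 9}  B3 = {1, 7, 8, 9}  B4 = {1, 2, 7, 9}  B5 = {1, 3, 4, 7}  B6 = {1, 3, 5, 7}
Tree: B1–B2, B2–B3, B2–B4, B2–B5, B5–B6
Every bag has size at most 4, so the width is 4 − 1 = 3 and tw(G) ≤ 3. On the other hand G contains the 4-clique {1, 7, 8, 9}. A clique must lie in a single bag of any decomposition, so no decomposition can have width below 3. Hence tw(G) = 3 exactly.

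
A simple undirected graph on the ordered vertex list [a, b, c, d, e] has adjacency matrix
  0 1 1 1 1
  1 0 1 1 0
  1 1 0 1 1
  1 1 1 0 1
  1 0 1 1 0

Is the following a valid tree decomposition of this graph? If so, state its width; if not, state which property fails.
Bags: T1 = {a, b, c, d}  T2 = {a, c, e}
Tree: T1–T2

No — edge (d,e) lies in no bag.

A tree decomposition must satisfy three properties: every vertex lies in some bag; for every edge, both endpoints lie together in some bag; and for every vertex, the bags containing it form a connected subtree. Here edge (d,e) lies in no bag, so the decomposition is invalid.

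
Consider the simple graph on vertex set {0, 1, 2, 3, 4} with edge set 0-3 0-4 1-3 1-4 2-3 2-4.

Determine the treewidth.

2

A width-2 tree decomposition is:
Bags: B1 = {2, 3, 4}  B2 = {1, 3, 4}  B3 = {0, 3, 4}
Tree: B1–B2, B2–B3
The largest bag has 3 vertices, giving width 2; this decomposition certifies tw(G) ≤ 2. Since 2–4–1–3–2 is a cycle in G, G is not acyclic. Forests are exactly the graphs of treewidth ≤ 1, so tw(G) ≥ 2. Therefore the treewidth is 2.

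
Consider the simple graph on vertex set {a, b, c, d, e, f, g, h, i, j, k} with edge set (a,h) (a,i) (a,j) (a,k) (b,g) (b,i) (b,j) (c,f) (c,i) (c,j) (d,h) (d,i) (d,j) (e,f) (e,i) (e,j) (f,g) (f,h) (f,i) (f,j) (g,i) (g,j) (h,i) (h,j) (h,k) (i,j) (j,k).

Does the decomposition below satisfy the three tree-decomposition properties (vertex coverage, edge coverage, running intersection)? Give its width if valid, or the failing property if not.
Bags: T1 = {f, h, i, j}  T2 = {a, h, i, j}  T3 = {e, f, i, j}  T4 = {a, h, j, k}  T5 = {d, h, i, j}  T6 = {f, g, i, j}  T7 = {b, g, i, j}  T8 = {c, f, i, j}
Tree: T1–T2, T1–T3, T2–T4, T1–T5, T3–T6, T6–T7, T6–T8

Yes; width 3.

Vertex coverage: the bags together contain {a, b, c, d, e, f, g, h, i, j, k}, the full vertex set. Edge coverage: each edge of G has both endpoints in at least one bag. Running intersection: for every vertex, the bags containing it form a connected subtree. All three properties hold, so this is a valid tree decomposition of width max|bag| − 1 = 3, and hence tw(G) ≤ 3.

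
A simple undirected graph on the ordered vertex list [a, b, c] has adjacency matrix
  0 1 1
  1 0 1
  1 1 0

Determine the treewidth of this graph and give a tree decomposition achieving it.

A single bag containing all 3 vertices is trivially a valid decomposition of width 2. For the lower bound, the 3 vertices {a, b, c} are pairwise adjacent, and any tree decomposition puts a clique entirely inside one bag — forcing width ≥ 2. The upper and lower bounds meet at 2, so that is the treewidth.

Treewidth 2.
Bags: B1 = {a, b, c}
Tree: (single bag)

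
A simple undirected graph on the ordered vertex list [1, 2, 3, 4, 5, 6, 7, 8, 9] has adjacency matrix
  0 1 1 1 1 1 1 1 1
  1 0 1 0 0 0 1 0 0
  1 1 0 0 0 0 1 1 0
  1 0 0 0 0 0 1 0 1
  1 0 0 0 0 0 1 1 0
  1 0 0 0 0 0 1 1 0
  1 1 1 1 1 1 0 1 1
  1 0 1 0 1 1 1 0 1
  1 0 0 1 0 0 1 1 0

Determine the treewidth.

3

A width-3 tree decomposition is:
Bags: B1 = {1, 4, 7, 9}  B2 = {1, 7, 8, 9}  B3 = {1, 6, 7, 8}  B4 = {1, 3, 7, 8}  B5 = {1, 5, 7, 8}  B6 = {1, 2, 3, 7}
Tree: B1–B2, B2–B3, B2–B4, B3–B5, B4–B6
The largest bag has 4 vertices, giving width 3; this decomposition certifies tw(G) ≤ 3. For the lower bound, the 4 vertices {1, 7, 8, 9} are pairwise adjacent, and any tree decomposition puts a clique entirely inside one bag — forcing width ≥ 3. Therefore the treewidth is 3.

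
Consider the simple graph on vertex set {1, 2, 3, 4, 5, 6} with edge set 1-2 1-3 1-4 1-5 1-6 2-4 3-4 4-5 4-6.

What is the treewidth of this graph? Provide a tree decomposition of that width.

Treewidth 2.
Bags: B1 = {1, 4, 6}  B2 = {1, 4, 5}  B3 = {1, 3, 4}  B4 = {1, 2, 4}
Tree: B1–B2, B1–B3, B3–B4

The largest bag has 3 vertices, giving width 2; this decomposition certifies tw(G) ≤ 2. On the other hand G contains the 3-clique {1, 2, 4}. A clique must lie in a single bag of any decomposition, so no decomposition can have width below 2. Combining the bounds, tw(G) = 2.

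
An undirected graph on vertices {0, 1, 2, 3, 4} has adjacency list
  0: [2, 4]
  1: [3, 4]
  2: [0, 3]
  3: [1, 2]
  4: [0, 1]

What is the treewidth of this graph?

A width-2 tree decomposition is:
Bags: B1 = {1, 2, 3}  B2 = {1, 2, 4}  B3 = {0, 2, 4}
Tree: B1–B2, B2–B3
The largest bag has 3 vertices, giving width 2; this decomposition certifies tw(G) ≤ 2. The edges 2–3–1–4–0–2 form a cycle, so G is not a tree and its treewidth is at least 2. Combining the bounds, tw(G) = 2.

2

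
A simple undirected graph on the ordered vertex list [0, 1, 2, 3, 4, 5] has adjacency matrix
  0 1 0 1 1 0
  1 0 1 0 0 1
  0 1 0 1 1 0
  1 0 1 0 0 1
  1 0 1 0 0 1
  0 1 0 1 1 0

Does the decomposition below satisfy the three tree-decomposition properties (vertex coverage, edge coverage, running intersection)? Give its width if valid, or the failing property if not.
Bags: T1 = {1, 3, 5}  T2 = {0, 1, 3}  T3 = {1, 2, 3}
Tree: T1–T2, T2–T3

A tree decomposition must satisfy three properties: every vertex lies in some bag; for every edge, both endpoints lie together in some bag; and for every vertex, the bags containing it form a connected subtree. Here vertex 4 appears in no bag, so the decomposition is invalid.

No — vertex 4 appears in no bag.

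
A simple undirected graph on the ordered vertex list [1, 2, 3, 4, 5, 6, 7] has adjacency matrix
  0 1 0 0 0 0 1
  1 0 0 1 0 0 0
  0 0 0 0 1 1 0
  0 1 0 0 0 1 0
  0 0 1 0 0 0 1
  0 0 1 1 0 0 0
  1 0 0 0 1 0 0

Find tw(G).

2

A width-2 tree decomposition is:
Bags: B1 = {3, 5, 6}  B2 = {5, 6, 7}  B3 = {1, 6, 7}  B4 = {1, 2, 6}  B5 = {2, 4, 6}
Tree: B1–B2, B2–B3, B3–B4, B4–B5
Each bag holds 3 vertices, so the decomposition has width 2, which upper-bounds the treewidth. For the lower bound, G contains the cycle 6–3–5–7–1–2–4–6, so G is not a forest; only forests have treewidth ≤ 1, hence tw(G) ≥ 2. The upper and lower bounds meet at 2, so that is the treewidth.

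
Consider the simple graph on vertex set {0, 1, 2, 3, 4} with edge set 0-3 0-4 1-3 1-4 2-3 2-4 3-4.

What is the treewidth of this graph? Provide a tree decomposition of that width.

Treewidth 2.
One such decomposition:
Bags: B1 = {1, 3, 4}  B2 = {2, 3, 4}  B3 = {0, 3, 4}
Tree: B1–B2, B2–B3

Every bag has size at most 3, so the width is 3 − 1 = 2 and tw(G) ≤ 2. For the lower bound, the 3 vertices {0, 3, 4} are pairwise adjacent, and any tree decomposition puts a clique entirely inside one bag — forcing width ≥ 2. The upper and lower bounds meet at 2, so that is the treewidth.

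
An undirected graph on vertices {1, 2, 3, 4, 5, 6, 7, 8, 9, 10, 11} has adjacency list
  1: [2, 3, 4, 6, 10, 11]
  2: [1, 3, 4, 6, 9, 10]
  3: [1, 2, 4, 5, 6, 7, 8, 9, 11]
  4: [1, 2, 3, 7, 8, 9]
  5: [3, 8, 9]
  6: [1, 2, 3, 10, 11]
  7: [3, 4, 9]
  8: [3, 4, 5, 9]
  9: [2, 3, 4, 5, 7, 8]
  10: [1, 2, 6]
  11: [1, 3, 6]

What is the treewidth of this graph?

3

A width-3 tree decomposition is:
Bags: B1 = {3, 4, 8, 9}  B2 = {3, 5, 8, 9}  B3 = {2, 3, 4, 9}  B4 = {1, 2, 3, 4}  B5 = {1, 2, 3, 6}  B6 = {1, 3, 6, 11}  B7 = {3, 4, 7, 9}  B8 = {1, 2, 6, 10}
Tree: B1–B2, B1–B3, B3–B4, B4–B5, B5–B6, B1–B7, B5–B8
The largest bag has 4 vertices, giving width 3; this decomposition certifies tw(G) ≤ 3. Conversely, {1, 2, 6, 10} is a clique of size 4, and the vertices of any clique must share a bag in every tree decomposition; so some bag has ≥ 4 vertices and tw(G) ≥ 3. The upper and lower bounds meet at 3, so that is the treewidth.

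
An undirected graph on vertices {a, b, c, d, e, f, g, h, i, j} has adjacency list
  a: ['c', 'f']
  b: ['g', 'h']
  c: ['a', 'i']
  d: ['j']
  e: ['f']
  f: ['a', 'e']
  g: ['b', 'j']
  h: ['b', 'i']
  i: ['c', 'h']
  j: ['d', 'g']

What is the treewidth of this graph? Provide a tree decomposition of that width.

Treewidth 1.
One such decomposition:
Bags: B1 = {d, j}  B2 = {g, j}  B3 = {b, g}  B4 = {b, h}  B5 = {h, i}  B6 = {c, i}  B7 = {a, c}  B8 = {a, f}  B9 = {e, f}
Tree: B1–B2, B2–B3, B3–B4, B4–B5, B5–B6, B6–B7, B7–B8, B8–B9

Each bag holds 2 vertices, so the decomposition has width 1, which upper-bounds the treewidth. G has an edge, so its treewidth is at least 1. Combining the bounds, tw(G) = 1.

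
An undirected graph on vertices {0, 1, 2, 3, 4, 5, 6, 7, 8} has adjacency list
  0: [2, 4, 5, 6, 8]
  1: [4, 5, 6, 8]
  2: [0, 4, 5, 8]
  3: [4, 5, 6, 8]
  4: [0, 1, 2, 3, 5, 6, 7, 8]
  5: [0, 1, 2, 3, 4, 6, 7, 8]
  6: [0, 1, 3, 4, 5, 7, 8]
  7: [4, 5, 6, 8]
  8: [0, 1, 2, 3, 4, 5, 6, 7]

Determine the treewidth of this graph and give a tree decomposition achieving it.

Treewidth 4.
One such decomposition:
Bags: B1 = {4, 5, 6, 7, 8}  B2 = {0, 4, 5, 6, 8}  B3 = {1, 4, 5, 6, 8}  B4 = {0, 2, 4, 5, 8}  B5 = {3, 4, 5, 6, 8}
Tree: B1–B2, B2–B3, B2–B4, B1–B5

Each bag holds 5 vertices, so the decomposition has width 4, which upper-bounds the treewidth. For the lower bound, the 5 vertices {0, 2, 4, 5, 8} are pairwise adjacent, and any tree decomposition puts a clique entirely inside one bag — forcing width ≥ 4. Hence tw(G) = 4 exactly.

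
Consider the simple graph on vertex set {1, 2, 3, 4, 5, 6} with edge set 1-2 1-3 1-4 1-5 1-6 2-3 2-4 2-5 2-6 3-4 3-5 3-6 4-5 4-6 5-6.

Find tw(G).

A width-5 tree decomposition is:
Bags: B1 = {1, 2, 3, 4, 5, 6}
Tree: (single bag)
A single bag containing all 6 vertices is trivially a valid decomposition of width 5. Conversely, {1, 2, 3, 4, 5, 6} is a clique of size 6, and the vertices of any clique must share a bag in every tree decomposition; so some bag has ≥ 6 vertices and tw(G) ≥ 5. Therefore the treewidth is 5.

5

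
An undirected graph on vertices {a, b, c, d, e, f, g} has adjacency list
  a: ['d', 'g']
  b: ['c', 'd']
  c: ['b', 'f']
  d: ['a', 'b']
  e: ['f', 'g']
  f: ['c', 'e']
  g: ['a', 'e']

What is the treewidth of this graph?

2

A width-2 tree decomposition is:
Bags: B1 = {b, c, f}  B2 = {b, d, f}  B3 = {a, d, f}  B4 = {a, f, g}  B5 = {e, f, g}
Tree: B1–B2, B2–B3, B3–B4, B4–B5
The largest bag has 3 vertices, giving width 2; this decomposition certifies tw(G) ≤ 2. Since f–c–b–d–a–g–e–f is a cycle in G, G is not acyclic. Forests are exactly the graphs of treewidth ≤ 1, so tw(G) ≥ 2. Combining the bounds, tw(G) = 2.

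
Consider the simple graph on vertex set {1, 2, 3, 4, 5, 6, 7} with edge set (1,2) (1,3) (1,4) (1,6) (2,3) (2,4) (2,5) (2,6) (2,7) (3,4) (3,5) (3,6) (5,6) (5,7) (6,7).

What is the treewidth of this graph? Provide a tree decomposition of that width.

The largest bag has 4 vertices, giving width 3; this decomposition certifies tw(G) ≤ 3. Conversely, {1, 2, 3, 4} is a clique of size 4, and the vertices of any clique must share a bag in every tree decomposition; so some bag has ≥ 4 vertices and tw(G) ≥ 3. Combining the bounds, tw(G) = 3.

Treewidth 3.
Bags: B1 = {2, 3, 5, 6}  B2 = {1, 2, 3, 6}  B3 = {1, 2, 3, 4}  B4 = {2, 5, 6, 7}
Tree: B1–B2, B2–B3, B1–B4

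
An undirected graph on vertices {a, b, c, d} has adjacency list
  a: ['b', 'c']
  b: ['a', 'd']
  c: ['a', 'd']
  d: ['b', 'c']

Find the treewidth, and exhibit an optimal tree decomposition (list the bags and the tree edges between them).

Treewidth 2.
One such decomposition:
Bags: B1 = {a, b, c}  B2 = {b, c, d}
Tree: B1–B2

Each bag holds 3 vertices, so the decomposition has width 2, which upper-bounds the treewidth. The edges b–a–c–d–b form a cycle, so G is not a tree and its treewidth is at least 2. The upper and lower bounds meet at 2, so that is the treewidth.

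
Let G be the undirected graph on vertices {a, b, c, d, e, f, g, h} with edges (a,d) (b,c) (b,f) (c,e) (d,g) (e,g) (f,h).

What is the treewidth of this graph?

A width-1 tree decomposition is:
Bags: B1 = {a, d}  B2 = {d, g}  B3 = {e, g}  B4 = {c, e}  B5 = {b, c}  B6 = {b, f}  B7 = {f, h}
Tree: B1–B2, B2–B3, B3–B4, B4–B5, B5–B6, B6–B7
Every bag has size at most 2, so the width is 2 − 1 = 1 and tw(G) ≤ 1. G has an edge, so its treewidth is at least 1. Therefore the treewidth is 1.

1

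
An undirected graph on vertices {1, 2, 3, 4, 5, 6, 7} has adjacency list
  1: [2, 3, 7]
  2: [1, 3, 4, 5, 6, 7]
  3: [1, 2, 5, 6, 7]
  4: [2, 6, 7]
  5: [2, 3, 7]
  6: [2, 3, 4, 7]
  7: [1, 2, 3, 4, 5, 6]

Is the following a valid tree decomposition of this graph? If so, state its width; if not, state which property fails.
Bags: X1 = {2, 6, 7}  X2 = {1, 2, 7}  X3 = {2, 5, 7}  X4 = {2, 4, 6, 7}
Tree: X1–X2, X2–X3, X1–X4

No — vertex 3 appears in no bag.

A tree decomposition must satisfy three properties: every vertex lies in some bag; for every edge, both endpoints lie together in some bag; and for every vertex, the bags containing it form a connected subtree. Here vertex 3 appears in no bag, so the decomposition is invalid.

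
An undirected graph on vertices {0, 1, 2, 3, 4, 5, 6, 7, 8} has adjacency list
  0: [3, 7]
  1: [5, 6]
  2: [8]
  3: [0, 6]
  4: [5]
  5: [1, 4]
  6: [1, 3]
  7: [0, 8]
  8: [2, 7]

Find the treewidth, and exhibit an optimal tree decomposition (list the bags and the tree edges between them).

Treewidth 1.
Bags: B1 = {2, 8}  B2 = {7, 8}  B3 = {0, 7}  B4 = {0, 3}  B5 = {3, 6}  B6 = {1, 6}  B7 = {1, 5}  B8 = {4, 5}
Tree: B1–B2, B2–B3, B3–B4, B4–B5, B5–B6, B6–B7, B7–B8

Every bag has size at most 2, so the width is 2 − 1 = 1 and tw(G) ≤ 1. Since G has at least one edge (e.g. 2–8), it is not an edgeless graph, so tw(G) ≥ 1. Hence tw(G) = 1 exactly.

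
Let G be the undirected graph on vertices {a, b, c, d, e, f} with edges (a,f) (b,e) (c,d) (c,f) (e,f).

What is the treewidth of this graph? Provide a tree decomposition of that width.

The largest bag has 2 vertices, giving width 1; this decomposition certifies tw(G) ≤ 1. Since G has at least one edge (e.g. e–f), it is not an edgeless graph, so tw(G) ≥ 1. Combining the bounds, tw(G) = 1.

Treewidth 1.
One optimal decomposition is:
Bags: B1 = {e, f}  B2 = {b, e}  B3 = {a, f}  B4 = {c, f}  B5 = {c, d}
Tree: B1–B2, B1–B3, B1–B4, B4–B5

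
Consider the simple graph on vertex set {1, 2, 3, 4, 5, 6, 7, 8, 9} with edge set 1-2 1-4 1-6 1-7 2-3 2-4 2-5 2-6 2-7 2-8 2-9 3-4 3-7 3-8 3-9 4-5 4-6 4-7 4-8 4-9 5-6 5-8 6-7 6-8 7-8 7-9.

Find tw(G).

4

A width-4 tree decomposition is:
Bags: B1 = {2, 4, 6, 7, 8}  B2 = {1, 2, 4, 6, 7}  B3 = {2, 3, 4, 7, 8}  B4 = {2, 4, 5, 6, 8}  B5 = {2, 3, 4, 7, 9}
Tree: B1–B2, B1–B3, B1–B4, B3–B5
The largest bag has 5 vertices, giving width 4; this decomposition certifies tw(G) ≤ 4. Conversely, {2, 4, 5, 6, 8} is a clique of size 5, and the vertices of any clique must share a bag in every tree decomposition; so some bag has ≥ 5 vertices and tw(G) ≥ 4. Combining the bounds, tw(G) = 4.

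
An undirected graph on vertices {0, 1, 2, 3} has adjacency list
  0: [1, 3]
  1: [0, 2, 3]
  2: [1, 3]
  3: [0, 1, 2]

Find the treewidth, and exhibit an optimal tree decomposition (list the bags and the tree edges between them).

Treewidth 2.
Bags: B1 = {1, 2, 3}  B2 = {0, 1, 3}
Tree: B1–B2

Each bag holds 3 vertices, so the decomposition has width 2, which upper-bounds the treewidth. On the other hand G contains the 3-clique {0, 1, 3}. A clique must lie in a single bag of any decomposition, so no decomposition can have width below 2. Hence tw(G) = 2 exactly.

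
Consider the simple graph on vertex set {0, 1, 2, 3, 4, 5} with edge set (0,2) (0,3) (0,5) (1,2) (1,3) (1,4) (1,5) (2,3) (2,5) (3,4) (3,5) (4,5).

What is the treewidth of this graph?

3

A width-3 tree decomposition is:
Bags: B1 = {1, 2, 3, 5}  B2 = {1, 3, 4, 5}  B3 = {0, 2, 3, 5}
Tree: B1–B2, B1–B3
The largest bag has 4 vertices, giving width 3; this decomposition certifies tw(G) ≤ 3. For the lower bound, the 4 vertices {0, 2, 3, 5} are pairwise adjacent, and any tree decomposition puts a clique entirely inside one bag — forcing width ≥ 3. Hence tw(G) = 3 exactly.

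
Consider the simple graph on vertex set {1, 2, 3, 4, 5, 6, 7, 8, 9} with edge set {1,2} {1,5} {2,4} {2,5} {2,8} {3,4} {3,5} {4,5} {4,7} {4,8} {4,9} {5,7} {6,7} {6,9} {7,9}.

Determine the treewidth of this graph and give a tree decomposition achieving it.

Treewidth 2.
One optimal decomposition is:
Bags: B1 = {2, 4, 5}  B2 = {2, 4, 8}  B3 = {4, 5, 7}  B4 = {3, 4, 5}  B5 = {4, 7, 9}  B6 = {6, 7, 9}  B7 = {1, 2, 5}
Tree: B1–B2, B1–B3, B3–B4, B3–B5, B5–B6, B1–B7

The largest bag has 3 vertices, giving width 2; this decomposition certifies tw(G) ≤ 2. On the other hand G contains the 3-clique {1, 2, 5}. A clique must lie in a single bag of any decomposition, so no decomposition can have width below 2. Combining the bounds, tw(G) = 2.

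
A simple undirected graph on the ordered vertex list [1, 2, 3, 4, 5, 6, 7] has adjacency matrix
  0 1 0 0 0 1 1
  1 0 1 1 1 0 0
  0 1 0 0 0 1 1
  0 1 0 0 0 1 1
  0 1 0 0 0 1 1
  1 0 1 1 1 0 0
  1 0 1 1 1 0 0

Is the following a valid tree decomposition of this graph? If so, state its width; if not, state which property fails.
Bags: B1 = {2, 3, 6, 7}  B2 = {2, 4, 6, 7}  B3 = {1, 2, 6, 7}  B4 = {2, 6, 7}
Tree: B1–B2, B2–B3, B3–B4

No — vertex 5 appears in no bag.

A tree decomposition must satisfy three properties: every vertex lies in some bag; for every edge, both endpoints lie together in some bag; and for every vertex, the bags containing it form a connected subtree. Here vertex 5 appears in no bag, so the decomposition is invalid.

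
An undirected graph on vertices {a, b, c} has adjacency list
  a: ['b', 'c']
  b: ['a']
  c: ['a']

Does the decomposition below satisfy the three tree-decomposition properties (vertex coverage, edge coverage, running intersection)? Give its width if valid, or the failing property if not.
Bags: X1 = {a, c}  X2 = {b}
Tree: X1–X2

No — edge (a,b) lies in no bag.

A tree decomposition must satisfy three properties: every vertex lies in some bag; for every edge, both endpoints lie together in some bag; and for every vertex, the bags containing it form a connected subtree. Here edge (a,b) lies in no bag, so the decomposition is invalid.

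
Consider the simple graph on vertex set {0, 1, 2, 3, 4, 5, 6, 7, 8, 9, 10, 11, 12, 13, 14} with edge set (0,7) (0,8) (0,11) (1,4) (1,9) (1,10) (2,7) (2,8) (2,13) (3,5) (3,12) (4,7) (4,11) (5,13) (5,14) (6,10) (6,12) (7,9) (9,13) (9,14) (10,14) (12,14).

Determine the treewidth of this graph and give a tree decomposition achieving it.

The largest bag has 4 vertices, giving width 3; this decomposition certifies tw(G) ≤ 3. For the lower bound: the 4 vertex sets {0,8,11}, {4}, {7}, {1,2,9,13} are disjoint, each induces a connected subgraph, and every pair is joined by at least one edge of G. Contracting each set to a single vertex therefore yields K_{4} as a minor, and since treewidth is minor-monotone, tw(G) ≥ tw(K_{4}) = 3. Combining the bounds, tw(G) = 3.

Treewidth 3.
Bags: B1 = {0, 4, 8, 11}  B2 = {0, 4, 7, 8}  B3 = {2, 4, 7, 8}  B4 = {1, 2, 4, 7}  B5 = {1, 2, 7, 9}  B6 = {1, 2, 9, 13}  B7 = {1, 9, 10, 13}  B8 = {9, 10, 13, 14}  B9 = {5, 10, 13, 14}  B10 = {5, 6, 10, 14}  B11 = {5, 6, 12, 14}  B12 = {3, 5, 6, 12}
Tree: B1–B2, B2–B3, B3–B4, B4–B5, B5–B6, B6–B7, B7–B8, B8–B9, B9–B10, B10–B11, B11–B12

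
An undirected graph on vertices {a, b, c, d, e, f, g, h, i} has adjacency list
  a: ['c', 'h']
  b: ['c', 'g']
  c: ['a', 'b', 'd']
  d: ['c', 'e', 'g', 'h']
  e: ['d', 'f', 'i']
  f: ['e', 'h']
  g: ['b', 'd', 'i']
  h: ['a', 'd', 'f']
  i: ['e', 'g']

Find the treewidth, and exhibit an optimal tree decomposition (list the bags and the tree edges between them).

Treewidth 3.
Bags: B1 = {a, c, f, h}  B2 = {c, d, f, h}  B3 = {c, d, e, f}  B4 = {b, c, d, e}  B5 = {b, d, e, g}  B6 = {b, e, g, i}
Tree: B1–B2, B2–B3, B3–B4, B4–B5, B5–B6

The largest bag has 4 vertices, giving width 3; this decomposition certifies tw(G) ≤ 3. For the lower bound: the 4 vertex sets {a,f,h}, {c}, {d}, {b,e,g,i} are disjoint, each induces a connected subgraph, and every pair is joined by at least one edge of G. Contracting each set to a single vertex therefore yields K_{4} as a minor, and since treewidth is minor-monotone, tw(G) ≥ tw(K_{4}) = 3. Combining the bounds, tw(G) = 3.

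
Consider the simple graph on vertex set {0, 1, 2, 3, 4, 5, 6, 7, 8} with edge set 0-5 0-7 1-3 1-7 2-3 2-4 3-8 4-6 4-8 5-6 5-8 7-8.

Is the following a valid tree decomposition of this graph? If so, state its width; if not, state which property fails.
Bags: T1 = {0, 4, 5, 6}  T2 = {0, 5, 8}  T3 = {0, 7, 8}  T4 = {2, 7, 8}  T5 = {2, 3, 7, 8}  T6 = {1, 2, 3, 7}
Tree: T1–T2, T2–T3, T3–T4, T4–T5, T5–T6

A tree decomposition must satisfy three properties: every vertex lies in some bag; for every edge, both endpoints lie together in some bag; and for every vertex, the bags containing it form a connected subtree. Here edge (4,8) lies in no bag, so the decomposition is invalid.

No — edge (4,8) lies in no bag.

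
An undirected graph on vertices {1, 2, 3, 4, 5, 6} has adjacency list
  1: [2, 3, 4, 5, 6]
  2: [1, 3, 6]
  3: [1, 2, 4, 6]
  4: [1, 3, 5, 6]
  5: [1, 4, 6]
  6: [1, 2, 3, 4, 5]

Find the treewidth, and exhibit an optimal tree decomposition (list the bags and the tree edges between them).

Every bag has size at most 4, so the width is 4 − 1 = 3 and tw(G) ≤ 3. For the lower bound, the 4 vertices {1, 2, 3, 6} are pairwise adjacent, and any tree decomposition puts a clique entirely inside one bag — forcing width ≥ 3. Hence tw(G) = 3 exactly.

Treewidth 3.
One optimal decomposition is:
Bags: B1 = {1, 2, 3, 6}  B2 = {1, 3, 4, 6}  B3 = {1, 4, 5, 6}
Tree: B1–B2, B2–B3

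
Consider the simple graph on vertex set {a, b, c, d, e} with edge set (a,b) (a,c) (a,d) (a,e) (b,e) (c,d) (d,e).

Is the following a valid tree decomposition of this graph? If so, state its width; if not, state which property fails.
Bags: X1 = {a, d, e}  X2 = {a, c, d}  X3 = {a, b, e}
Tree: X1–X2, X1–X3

Checking the three conditions: (i) the bags cover all of {a, b, c, d, e}; (ii) for each edge, some bag contains both endpoints; (iii) the bags containing any fixed vertex form a subtree. All hold, so the decomposition is valid with width 3 − 1 = 2.

Yes; width 2.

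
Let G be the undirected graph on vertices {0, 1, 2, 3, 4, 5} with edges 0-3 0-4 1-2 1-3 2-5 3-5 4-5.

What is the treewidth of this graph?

A width-2 tree decomposition is:
Bags: B1 = {1, 2, 3}  B2 = {2, 3, 5}  B3 = {0, 3, 5}  B4 = {0, 4, 5}
Tree: B1–B2, B2–B3, B3–B4
The largest bag has 3 vertices, giving width 2; this decomposition certifies tw(G) ≤ 2. The edges 1–2–5–3–1 form a cycle, so G is not a tree and its treewidth is at least 2. Combining the bounds, tw(G) = 2.

2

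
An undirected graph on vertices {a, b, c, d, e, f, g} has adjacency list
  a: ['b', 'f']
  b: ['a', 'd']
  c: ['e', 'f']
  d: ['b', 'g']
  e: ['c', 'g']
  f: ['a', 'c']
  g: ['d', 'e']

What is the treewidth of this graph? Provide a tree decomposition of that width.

Treewidth 2.
One such decomposition:
Bags: B1 = {a, c, f}  B2 = {a, b, c}  B3 = {b, c, d}  B4 = {c, d, g}  B5 = {c, e, g}
Tree: B1–B2, B2–B3, B3–B4, B4–B5

Every bag has size at most 3, so the width is 3 − 1 = 2 and tw(G) ≤ 2. For the lower bound, G contains the cycle c–f–a–b–d–g–e–c, so G is not a forest; only forests have treewidth ≤ 1, hence tw(G) ≥ 2. Therefore the treewidth is 2.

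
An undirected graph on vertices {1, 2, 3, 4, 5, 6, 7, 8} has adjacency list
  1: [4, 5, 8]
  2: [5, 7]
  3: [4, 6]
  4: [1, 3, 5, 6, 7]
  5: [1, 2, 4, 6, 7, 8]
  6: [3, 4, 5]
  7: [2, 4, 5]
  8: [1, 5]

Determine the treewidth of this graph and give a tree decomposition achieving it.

Treewidth 2.
One such decomposition:
Bags: B1 = {1, 5, 8}  B2 = {1, 4, 5}  B3 = {4, 5, 7}  B4 = {4, 5, 6}  B5 = {2, 5, 7}  B6 = {3, 4, 6}
Tree: B1–B2, B2–B3, B2–B4, B3–B5, B4–B6

The largest bag has 3 vertices, giving width 2; this decomposition certifies tw(G) ≤ 2. Conversely, {3, 4, 6} is a clique of size 3, and the vertices of any clique must share a bag in every tree decomposition; so some bag has ≥ 3 vertices and tw(G) ≥ 2. Therefore the treewidth is 2.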